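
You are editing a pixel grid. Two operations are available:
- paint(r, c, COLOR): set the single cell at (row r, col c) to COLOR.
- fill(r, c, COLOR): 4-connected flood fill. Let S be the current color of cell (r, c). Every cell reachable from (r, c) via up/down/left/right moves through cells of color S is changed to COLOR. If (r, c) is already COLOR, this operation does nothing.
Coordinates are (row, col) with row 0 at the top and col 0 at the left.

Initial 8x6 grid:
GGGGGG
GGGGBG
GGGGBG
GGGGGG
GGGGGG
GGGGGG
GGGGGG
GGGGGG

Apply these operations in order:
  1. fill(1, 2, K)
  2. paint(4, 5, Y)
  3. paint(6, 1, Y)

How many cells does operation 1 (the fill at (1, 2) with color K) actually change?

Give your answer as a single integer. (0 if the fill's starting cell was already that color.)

After op 1 fill(1,2,K) [46 cells changed]:
KKKKKK
KKKKBK
KKKKBK
KKKKKK
KKKKKK
KKKKKK
KKKKKK
KKKKKK

Answer: 46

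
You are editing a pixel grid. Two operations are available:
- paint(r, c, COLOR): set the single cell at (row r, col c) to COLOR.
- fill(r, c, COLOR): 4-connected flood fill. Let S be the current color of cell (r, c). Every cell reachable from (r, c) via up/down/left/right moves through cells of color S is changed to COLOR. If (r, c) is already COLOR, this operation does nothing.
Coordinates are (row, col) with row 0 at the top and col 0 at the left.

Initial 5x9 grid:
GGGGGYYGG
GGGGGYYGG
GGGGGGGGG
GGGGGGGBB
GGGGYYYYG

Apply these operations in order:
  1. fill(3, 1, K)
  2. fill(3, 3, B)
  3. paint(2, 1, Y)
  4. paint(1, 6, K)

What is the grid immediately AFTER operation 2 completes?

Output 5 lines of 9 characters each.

After op 1 fill(3,1,K) [34 cells changed]:
KKKKKYYKK
KKKKKYYKK
KKKKKKKKK
KKKKKKKBB
KKKKYYYYG
After op 2 fill(3,3,B) [34 cells changed]:
BBBBBYYBB
BBBBBYYBB
BBBBBBBBB
BBBBBBBBB
BBBBYYYYG

Answer: BBBBBYYBB
BBBBBYYBB
BBBBBBBBB
BBBBBBBBB
BBBBYYYYG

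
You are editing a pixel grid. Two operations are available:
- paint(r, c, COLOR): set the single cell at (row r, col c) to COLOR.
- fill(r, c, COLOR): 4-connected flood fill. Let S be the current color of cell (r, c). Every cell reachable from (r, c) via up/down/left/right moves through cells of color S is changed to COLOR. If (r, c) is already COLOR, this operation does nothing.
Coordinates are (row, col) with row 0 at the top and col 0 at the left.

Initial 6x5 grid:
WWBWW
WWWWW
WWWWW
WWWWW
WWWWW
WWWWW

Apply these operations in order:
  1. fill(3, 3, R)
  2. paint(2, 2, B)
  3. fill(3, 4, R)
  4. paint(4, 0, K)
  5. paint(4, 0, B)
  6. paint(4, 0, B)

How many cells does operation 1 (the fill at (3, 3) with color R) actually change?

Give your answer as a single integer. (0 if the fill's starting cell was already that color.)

Answer: 29

Derivation:
After op 1 fill(3,3,R) [29 cells changed]:
RRBRR
RRRRR
RRRRR
RRRRR
RRRRR
RRRRR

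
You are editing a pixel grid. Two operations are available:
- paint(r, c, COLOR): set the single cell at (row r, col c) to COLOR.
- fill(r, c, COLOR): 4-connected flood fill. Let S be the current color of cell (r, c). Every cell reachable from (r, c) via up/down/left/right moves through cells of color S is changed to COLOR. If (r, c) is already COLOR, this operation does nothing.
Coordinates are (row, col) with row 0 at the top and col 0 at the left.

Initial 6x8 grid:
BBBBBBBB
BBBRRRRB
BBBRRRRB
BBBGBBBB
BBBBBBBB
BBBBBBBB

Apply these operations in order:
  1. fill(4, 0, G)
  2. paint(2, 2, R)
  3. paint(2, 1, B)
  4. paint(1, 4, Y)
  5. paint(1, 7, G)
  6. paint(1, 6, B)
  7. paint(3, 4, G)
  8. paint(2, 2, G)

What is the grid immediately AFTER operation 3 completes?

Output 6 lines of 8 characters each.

Answer: GGGGGGGG
GGGRRRRG
GBRRRRRG
GGGGGGGG
GGGGGGGG
GGGGGGGG

Derivation:
After op 1 fill(4,0,G) [39 cells changed]:
GGGGGGGG
GGGRRRRG
GGGRRRRG
GGGGGGGG
GGGGGGGG
GGGGGGGG
After op 2 paint(2,2,R):
GGGGGGGG
GGGRRRRG
GGRRRRRG
GGGGGGGG
GGGGGGGG
GGGGGGGG
After op 3 paint(2,1,B):
GGGGGGGG
GGGRRRRG
GBRRRRRG
GGGGGGGG
GGGGGGGG
GGGGGGGG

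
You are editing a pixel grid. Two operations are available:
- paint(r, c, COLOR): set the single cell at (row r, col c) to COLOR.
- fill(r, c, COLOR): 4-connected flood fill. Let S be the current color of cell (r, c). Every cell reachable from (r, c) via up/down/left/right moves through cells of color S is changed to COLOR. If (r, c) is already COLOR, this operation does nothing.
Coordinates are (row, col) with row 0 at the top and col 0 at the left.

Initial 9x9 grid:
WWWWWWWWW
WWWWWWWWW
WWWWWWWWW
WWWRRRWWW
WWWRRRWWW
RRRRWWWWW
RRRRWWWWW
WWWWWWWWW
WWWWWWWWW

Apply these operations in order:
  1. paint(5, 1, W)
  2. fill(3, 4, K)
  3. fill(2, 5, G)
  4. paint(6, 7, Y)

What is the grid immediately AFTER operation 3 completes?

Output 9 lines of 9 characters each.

After op 1 paint(5,1,W):
WWWWWWWWW
WWWWWWWWW
WWWWWWWWW
WWWRRRWWW
WWWRRRWWW
RWRRWWWWW
RRRRWWWWW
WWWWWWWWW
WWWWWWWWW
After op 2 fill(3,4,K) [13 cells changed]:
WWWWWWWWW
WWWWWWWWW
WWWWWWWWW
WWWKKKWWW
WWWKKKWWW
KWKKWWWWW
KKKKWWWWW
WWWWWWWWW
WWWWWWWWW
After op 3 fill(2,5,G) [68 cells changed]:
GGGGGGGGG
GGGGGGGGG
GGGGGGGGG
GGGKKKGGG
GGGKKKGGG
KGKKGGGGG
KKKKGGGGG
GGGGGGGGG
GGGGGGGGG

Answer: GGGGGGGGG
GGGGGGGGG
GGGGGGGGG
GGGKKKGGG
GGGKKKGGG
KGKKGGGGG
KKKKGGGGG
GGGGGGGGG
GGGGGGGGG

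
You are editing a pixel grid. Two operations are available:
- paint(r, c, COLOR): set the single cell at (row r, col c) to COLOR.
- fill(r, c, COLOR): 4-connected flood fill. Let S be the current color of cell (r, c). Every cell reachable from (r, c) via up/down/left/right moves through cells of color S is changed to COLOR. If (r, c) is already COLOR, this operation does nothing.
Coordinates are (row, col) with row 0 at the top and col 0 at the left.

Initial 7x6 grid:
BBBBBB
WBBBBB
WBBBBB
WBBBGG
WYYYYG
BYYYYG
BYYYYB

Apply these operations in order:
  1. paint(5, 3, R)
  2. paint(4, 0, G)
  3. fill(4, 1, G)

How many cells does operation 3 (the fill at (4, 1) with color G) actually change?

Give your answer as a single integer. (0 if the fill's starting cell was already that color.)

After op 1 paint(5,3,R):
BBBBBB
WBBBBB
WBBBBB
WBBBGG
WYYYYG
BYYRYG
BYYYYB
After op 2 paint(4,0,G):
BBBBBB
WBBBBB
WBBBBB
WBBBGG
GYYYYG
BYYRYG
BYYYYB
After op 3 fill(4,1,G) [11 cells changed]:
BBBBBB
WBBBBB
WBBBBB
WBBBGG
GGGGGG
BGGRGG
BGGGGB

Answer: 11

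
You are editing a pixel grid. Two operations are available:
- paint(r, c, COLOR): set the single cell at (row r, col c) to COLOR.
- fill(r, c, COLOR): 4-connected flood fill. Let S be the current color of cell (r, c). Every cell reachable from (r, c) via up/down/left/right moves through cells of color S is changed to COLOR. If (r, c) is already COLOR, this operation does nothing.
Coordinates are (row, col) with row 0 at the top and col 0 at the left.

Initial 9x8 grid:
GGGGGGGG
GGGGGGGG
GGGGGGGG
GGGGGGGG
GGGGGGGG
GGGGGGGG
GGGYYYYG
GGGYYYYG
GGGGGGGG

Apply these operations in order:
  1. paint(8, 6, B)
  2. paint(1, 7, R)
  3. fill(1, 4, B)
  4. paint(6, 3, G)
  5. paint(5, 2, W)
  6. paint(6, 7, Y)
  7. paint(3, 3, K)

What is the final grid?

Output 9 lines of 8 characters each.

Answer: BBBBBBBB
BBBBBBBR
BBBBBBBB
BBBKBBBB
BBBBBBBB
BBWBBBBB
BBBGYYYY
BBBYYYYB
BBBBBBBB

Derivation:
After op 1 paint(8,6,B):
GGGGGGGG
GGGGGGGG
GGGGGGGG
GGGGGGGG
GGGGGGGG
GGGGGGGG
GGGYYYYG
GGGYYYYG
GGGGGGBG
After op 2 paint(1,7,R):
GGGGGGGG
GGGGGGGR
GGGGGGGG
GGGGGGGG
GGGGGGGG
GGGGGGGG
GGGYYYYG
GGGYYYYG
GGGGGGBG
After op 3 fill(1,4,B) [62 cells changed]:
BBBBBBBB
BBBBBBBR
BBBBBBBB
BBBBBBBB
BBBBBBBB
BBBBBBBB
BBBYYYYB
BBBYYYYB
BBBBBBBB
After op 4 paint(6,3,G):
BBBBBBBB
BBBBBBBR
BBBBBBBB
BBBBBBBB
BBBBBBBB
BBBBBBBB
BBBGYYYB
BBBYYYYB
BBBBBBBB
After op 5 paint(5,2,W):
BBBBBBBB
BBBBBBBR
BBBBBBBB
BBBBBBBB
BBBBBBBB
BBWBBBBB
BBBGYYYB
BBBYYYYB
BBBBBBBB
After op 6 paint(6,7,Y):
BBBBBBBB
BBBBBBBR
BBBBBBBB
BBBBBBBB
BBBBBBBB
BBWBBBBB
BBBGYYYY
BBBYYYYB
BBBBBBBB
After op 7 paint(3,3,K):
BBBBBBBB
BBBBBBBR
BBBBBBBB
BBBKBBBB
BBBBBBBB
BBWBBBBB
BBBGYYYY
BBBYYYYB
BBBBBBBB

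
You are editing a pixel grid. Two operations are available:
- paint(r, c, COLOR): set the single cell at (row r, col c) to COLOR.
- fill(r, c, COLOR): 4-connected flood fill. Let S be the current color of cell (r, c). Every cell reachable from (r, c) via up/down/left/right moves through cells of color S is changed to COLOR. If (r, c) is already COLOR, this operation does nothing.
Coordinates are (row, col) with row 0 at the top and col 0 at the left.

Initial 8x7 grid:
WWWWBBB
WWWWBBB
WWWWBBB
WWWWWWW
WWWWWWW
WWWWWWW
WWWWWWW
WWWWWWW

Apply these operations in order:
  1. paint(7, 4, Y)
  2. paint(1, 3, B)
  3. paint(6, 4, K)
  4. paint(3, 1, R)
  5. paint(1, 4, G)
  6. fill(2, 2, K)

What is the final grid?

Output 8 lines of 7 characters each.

After op 1 paint(7,4,Y):
WWWWBBB
WWWWBBB
WWWWBBB
WWWWWWW
WWWWWWW
WWWWWWW
WWWWWWW
WWWWYWW
After op 2 paint(1,3,B):
WWWWBBB
WWWBBBB
WWWWBBB
WWWWWWW
WWWWWWW
WWWWWWW
WWWWWWW
WWWWYWW
After op 3 paint(6,4,K):
WWWWBBB
WWWBBBB
WWWWBBB
WWWWWWW
WWWWWWW
WWWWWWW
WWWWKWW
WWWWYWW
After op 4 paint(3,1,R):
WWWWBBB
WWWBBBB
WWWWBBB
WRWWWWW
WWWWWWW
WWWWWWW
WWWWKWW
WWWWYWW
After op 5 paint(1,4,G):
WWWWBBB
WWWBGBB
WWWWBBB
WRWWWWW
WWWWWWW
WWWWWWW
WWWWKWW
WWWWYWW
After op 6 fill(2,2,K) [43 cells changed]:
KKKKBBB
KKKBGBB
KKKKBBB
KRKKKKK
KKKKKKK
KKKKKKK
KKKKKKK
KKKKYKK

Answer: KKKKBBB
KKKBGBB
KKKKBBB
KRKKKKK
KKKKKKK
KKKKKKK
KKKKKKK
KKKKYKK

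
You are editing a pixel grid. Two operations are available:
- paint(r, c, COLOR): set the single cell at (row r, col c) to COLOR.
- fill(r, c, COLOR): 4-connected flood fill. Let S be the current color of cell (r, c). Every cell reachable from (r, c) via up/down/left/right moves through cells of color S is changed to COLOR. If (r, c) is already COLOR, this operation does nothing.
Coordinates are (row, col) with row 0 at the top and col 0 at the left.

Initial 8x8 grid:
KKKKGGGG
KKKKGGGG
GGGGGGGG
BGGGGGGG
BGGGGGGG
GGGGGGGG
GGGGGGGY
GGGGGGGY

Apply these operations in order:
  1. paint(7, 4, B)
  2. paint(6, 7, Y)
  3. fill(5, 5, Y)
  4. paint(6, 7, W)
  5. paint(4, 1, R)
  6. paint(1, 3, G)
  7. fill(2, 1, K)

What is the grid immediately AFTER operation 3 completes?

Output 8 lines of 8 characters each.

After op 1 paint(7,4,B):
KKKKGGGG
KKKKGGGG
GGGGGGGG
BGGGGGGG
BGGGGGGG
GGGGGGGG
GGGGGGGY
GGGGBGGY
After op 2 paint(6,7,Y):
KKKKGGGG
KKKKGGGG
GGGGGGGG
BGGGGGGG
BGGGGGGG
GGGGGGGG
GGGGGGGY
GGGGBGGY
After op 3 fill(5,5,Y) [51 cells changed]:
KKKKYYYY
KKKKYYYY
YYYYYYYY
BYYYYYYY
BYYYYYYY
YYYYYYYY
YYYYYYYY
YYYYBYYY

Answer: KKKKYYYY
KKKKYYYY
YYYYYYYY
BYYYYYYY
BYYYYYYY
YYYYYYYY
YYYYYYYY
YYYYBYYY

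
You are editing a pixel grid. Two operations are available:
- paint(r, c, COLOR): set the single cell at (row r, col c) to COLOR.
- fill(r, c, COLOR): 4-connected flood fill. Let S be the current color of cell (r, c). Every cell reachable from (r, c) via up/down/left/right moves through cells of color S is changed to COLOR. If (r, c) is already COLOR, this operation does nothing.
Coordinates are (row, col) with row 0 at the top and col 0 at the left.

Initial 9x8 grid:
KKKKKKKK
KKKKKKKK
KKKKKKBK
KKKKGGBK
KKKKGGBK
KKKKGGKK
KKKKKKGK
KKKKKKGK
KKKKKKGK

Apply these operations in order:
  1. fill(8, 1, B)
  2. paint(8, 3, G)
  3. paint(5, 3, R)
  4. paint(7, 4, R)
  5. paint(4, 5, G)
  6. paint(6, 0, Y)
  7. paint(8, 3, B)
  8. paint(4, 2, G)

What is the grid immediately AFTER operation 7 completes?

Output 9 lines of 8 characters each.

Answer: BBBBBBBB
BBBBBBBB
BBBBBBBB
BBBBGGBB
BBBBGGBB
BBBRGGBB
YBBBBBGB
BBBBRBGB
BBBBBBGB

Derivation:
After op 1 fill(8,1,B) [60 cells changed]:
BBBBBBBB
BBBBBBBB
BBBBBBBB
BBBBGGBB
BBBBGGBB
BBBBGGBB
BBBBBBGB
BBBBBBGB
BBBBBBGB
After op 2 paint(8,3,G):
BBBBBBBB
BBBBBBBB
BBBBBBBB
BBBBGGBB
BBBBGGBB
BBBBGGBB
BBBBBBGB
BBBBBBGB
BBBGBBGB
After op 3 paint(5,3,R):
BBBBBBBB
BBBBBBBB
BBBBBBBB
BBBBGGBB
BBBBGGBB
BBBRGGBB
BBBBBBGB
BBBBBBGB
BBBGBBGB
After op 4 paint(7,4,R):
BBBBBBBB
BBBBBBBB
BBBBBBBB
BBBBGGBB
BBBBGGBB
BBBRGGBB
BBBBBBGB
BBBBRBGB
BBBGBBGB
After op 5 paint(4,5,G):
BBBBBBBB
BBBBBBBB
BBBBBBBB
BBBBGGBB
BBBBGGBB
BBBRGGBB
BBBBBBGB
BBBBRBGB
BBBGBBGB
After op 6 paint(6,0,Y):
BBBBBBBB
BBBBBBBB
BBBBBBBB
BBBBGGBB
BBBBGGBB
BBBRGGBB
YBBBBBGB
BBBBRBGB
BBBGBBGB
After op 7 paint(8,3,B):
BBBBBBBB
BBBBBBBB
BBBBBBBB
BBBBGGBB
BBBBGGBB
BBBRGGBB
YBBBBBGB
BBBBRBGB
BBBBBBGB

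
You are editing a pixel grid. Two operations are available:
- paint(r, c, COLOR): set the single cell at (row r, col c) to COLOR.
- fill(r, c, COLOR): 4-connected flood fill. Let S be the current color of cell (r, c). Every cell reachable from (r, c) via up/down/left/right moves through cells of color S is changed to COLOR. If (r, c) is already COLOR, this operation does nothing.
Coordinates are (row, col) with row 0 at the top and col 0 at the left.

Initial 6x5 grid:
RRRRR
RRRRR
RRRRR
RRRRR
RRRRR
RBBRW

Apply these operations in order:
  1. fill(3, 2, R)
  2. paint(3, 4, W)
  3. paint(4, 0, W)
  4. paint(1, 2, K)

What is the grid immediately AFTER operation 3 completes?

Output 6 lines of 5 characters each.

After op 1 fill(3,2,R) [0 cells changed]:
RRRRR
RRRRR
RRRRR
RRRRR
RRRRR
RBBRW
After op 2 paint(3,4,W):
RRRRR
RRRRR
RRRRR
RRRRW
RRRRR
RBBRW
After op 3 paint(4,0,W):
RRRRR
RRRRR
RRRRR
RRRRW
WRRRR
RBBRW

Answer: RRRRR
RRRRR
RRRRR
RRRRW
WRRRR
RBBRW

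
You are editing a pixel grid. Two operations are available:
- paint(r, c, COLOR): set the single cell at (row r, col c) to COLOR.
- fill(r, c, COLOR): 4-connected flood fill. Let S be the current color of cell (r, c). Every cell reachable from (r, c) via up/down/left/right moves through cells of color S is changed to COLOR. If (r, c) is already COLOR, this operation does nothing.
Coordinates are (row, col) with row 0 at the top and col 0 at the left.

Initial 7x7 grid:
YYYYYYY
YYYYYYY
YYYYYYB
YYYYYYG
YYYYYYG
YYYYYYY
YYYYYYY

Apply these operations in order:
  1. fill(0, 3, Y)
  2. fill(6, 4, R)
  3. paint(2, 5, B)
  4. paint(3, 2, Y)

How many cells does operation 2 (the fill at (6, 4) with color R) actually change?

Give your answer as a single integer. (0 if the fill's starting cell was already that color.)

Answer: 46

Derivation:
After op 1 fill(0,3,Y) [0 cells changed]:
YYYYYYY
YYYYYYY
YYYYYYB
YYYYYYG
YYYYYYG
YYYYYYY
YYYYYYY
After op 2 fill(6,4,R) [46 cells changed]:
RRRRRRR
RRRRRRR
RRRRRRB
RRRRRRG
RRRRRRG
RRRRRRR
RRRRRRR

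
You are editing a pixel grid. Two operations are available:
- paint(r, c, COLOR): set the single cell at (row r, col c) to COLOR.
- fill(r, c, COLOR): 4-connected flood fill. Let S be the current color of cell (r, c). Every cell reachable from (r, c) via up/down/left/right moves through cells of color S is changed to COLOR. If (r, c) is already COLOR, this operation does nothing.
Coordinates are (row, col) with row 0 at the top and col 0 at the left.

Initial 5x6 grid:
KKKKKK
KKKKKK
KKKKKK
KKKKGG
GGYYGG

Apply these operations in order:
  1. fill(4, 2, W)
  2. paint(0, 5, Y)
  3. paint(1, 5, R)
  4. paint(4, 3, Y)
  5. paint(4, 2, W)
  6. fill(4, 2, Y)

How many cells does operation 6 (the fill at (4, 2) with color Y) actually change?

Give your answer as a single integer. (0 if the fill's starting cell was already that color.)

Answer: 1

Derivation:
After op 1 fill(4,2,W) [2 cells changed]:
KKKKKK
KKKKKK
KKKKKK
KKKKGG
GGWWGG
After op 2 paint(0,5,Y):
KKKKKY
KKKKKK
KKKKKK
KKKKGG
GGWWGG
After op 3 paint(1,5,R):
KKKKKY
KKKKKR
KKKKKK
KKKKGG
GGWWGG
After op 4 paint(4,3,Y):
KKKKKY
KKKKKR
KKKKKK
KKKKGG
GGWYGG
After op 5 paint(4,2,W):
KKKKKY
KKKKKR
KKKKKK
KKKKGG
GGWYGG
After op 6 fill(4,2,Y) [1 cells changed]:
KKKKKY
KKKKKR
KKKKKK
KKKKGG
GGYYGG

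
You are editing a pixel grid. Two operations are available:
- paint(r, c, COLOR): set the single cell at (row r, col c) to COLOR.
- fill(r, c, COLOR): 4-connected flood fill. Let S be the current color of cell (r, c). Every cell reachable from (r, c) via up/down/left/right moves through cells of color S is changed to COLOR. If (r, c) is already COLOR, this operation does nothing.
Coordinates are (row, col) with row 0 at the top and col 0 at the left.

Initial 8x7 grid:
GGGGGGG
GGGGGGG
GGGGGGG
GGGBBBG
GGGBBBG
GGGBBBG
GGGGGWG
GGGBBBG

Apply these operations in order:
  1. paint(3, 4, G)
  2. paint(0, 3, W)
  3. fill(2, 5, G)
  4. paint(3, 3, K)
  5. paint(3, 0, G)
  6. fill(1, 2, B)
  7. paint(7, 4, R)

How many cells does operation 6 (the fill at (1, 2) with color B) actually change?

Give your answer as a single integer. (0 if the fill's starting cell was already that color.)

After op 1 paint(3,4,G):
GGGGGGG
GGGGGGG
GGGGGGG
GGGBGBG
GGGBBBG
GGGBBBG
GGGGGWG
GGGBBBG
After op 2 paint(0,3,W):
GGGWGGG
GGGGGGG
GGGGGGG
GGGBGBG
GGGBBBG
GGGBBBG
GGGGGWG
GGGBBBG
After op 3 fill(2,5,G) [0 cells changed]:
GGGWGGG
GGGGGGG
GGGGGGG
GGGBGBG
GGGBBBG
GGGBBBG
GGGGGWG
GGGBBBG
After op 4 paint(3,3,K):
GGGWGGG
GGGGGGG
GGGGGGG
GGGKGBG
GGGBBBG
GGGBBBG
GGGGGWG
GGGBBBG
After op 5 paint(3,0,G):
GGGWGGG
GGGGGGG
GGGGGGG
GGGKGBG
GGGBBBG
GGGBBBG
GGGGGWG
GGGBBBG
After op 6 fill(1,2,B) [43 cells changed]:
BBBWBBB
BBBBBBB
BBBBBBB
BBBKBBB
BBBBBBB
BBBBBBB
BBBBBWB
BBBBBBB

Answer: 43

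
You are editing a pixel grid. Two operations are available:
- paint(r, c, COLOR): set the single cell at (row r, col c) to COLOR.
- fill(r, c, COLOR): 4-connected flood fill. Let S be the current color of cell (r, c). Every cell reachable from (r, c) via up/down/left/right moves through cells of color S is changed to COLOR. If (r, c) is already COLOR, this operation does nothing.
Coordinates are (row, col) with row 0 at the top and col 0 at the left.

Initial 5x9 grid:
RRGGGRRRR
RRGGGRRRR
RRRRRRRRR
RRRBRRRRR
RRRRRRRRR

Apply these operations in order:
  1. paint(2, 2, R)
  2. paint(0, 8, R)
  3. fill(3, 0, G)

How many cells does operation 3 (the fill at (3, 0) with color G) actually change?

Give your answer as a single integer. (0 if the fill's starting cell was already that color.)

Answer: 38

Derivation:
After op 1 paint(2,2,R):
RRGGGRRRR
RRGGGRRRR
RRRRRRRRR
RRRBRRRRR
RRRRRRRRR
After op 2 paint(0,8,R):
RRGGGRRRR
RRGGGRRRR
RRRRRRRRR
RRRBRRRRR
RRRRRRRRR
After op 3 fill(3,0,G) [38 cells changed]:
GGGGGGGGG
GGGGGGGGG
GGGGGGGGG
GGGBGGGGG
GGGGGGGGG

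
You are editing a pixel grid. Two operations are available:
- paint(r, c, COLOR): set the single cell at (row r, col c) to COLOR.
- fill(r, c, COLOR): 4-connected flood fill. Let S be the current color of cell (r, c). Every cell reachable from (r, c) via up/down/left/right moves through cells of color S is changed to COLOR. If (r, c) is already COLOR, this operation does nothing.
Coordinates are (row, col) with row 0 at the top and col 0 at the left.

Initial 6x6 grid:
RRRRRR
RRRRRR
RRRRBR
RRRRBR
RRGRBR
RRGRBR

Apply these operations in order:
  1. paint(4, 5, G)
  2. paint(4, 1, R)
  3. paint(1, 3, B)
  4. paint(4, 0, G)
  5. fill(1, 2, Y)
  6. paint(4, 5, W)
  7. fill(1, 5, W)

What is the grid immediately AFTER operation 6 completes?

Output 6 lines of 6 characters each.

Answer: YYYYYY
YYYBYY
YYYYBY
YYYYBY
GYGYBW
YYGYBR

Derivation:
After op 1 paint(4,5,G):
RRRRRR
RRRRRR
RRRRBR
RRRRBR
RRGRBG
RRGRBR
After op 2 paint(4,1,R):
RRRRRR
RRRRRR
RRRRBR
RRRRBR
RRGRBG
RRGRBR
After op 3 paint(1,3,B):
RRRRRR
RRRBRR
RRRRBR
RRRRBR
RRGRBG
RRGRBR
After op 4 paint(4,0,G):
RRRRRR
RRRBRR
RRRRBR
RRRRBR
GRGRBG
RRGRBR
After op 5 fill(1,2,Y) [26 cells changed]:
YYYYYY
YYYBYY
YYYYBY
YYYYBY
GYGYBG
YYGYBR
After op 6 paint(4,5,W):
YYYYYY
YYYBYY
YYYYBY
YYYYBY
GYGYBW
YYGYBR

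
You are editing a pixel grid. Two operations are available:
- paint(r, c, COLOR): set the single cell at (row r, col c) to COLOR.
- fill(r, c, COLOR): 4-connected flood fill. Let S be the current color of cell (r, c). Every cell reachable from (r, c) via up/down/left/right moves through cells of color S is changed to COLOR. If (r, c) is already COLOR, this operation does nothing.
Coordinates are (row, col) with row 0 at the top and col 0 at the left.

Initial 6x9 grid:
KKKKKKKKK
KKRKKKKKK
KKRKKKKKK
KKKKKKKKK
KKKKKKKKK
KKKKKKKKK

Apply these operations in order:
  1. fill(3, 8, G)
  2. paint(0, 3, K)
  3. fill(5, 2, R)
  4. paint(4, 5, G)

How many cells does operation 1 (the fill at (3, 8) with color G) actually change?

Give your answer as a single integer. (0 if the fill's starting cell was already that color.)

Answer: 52

Derivation:
After op 1 fill(3,8,G) [52 cells changed]:
GGGGGGGGG
GGRGGGGGG
GGRGGGGGG
GGGGGGGGG
GGGGGGGGG
GGGGGGGGG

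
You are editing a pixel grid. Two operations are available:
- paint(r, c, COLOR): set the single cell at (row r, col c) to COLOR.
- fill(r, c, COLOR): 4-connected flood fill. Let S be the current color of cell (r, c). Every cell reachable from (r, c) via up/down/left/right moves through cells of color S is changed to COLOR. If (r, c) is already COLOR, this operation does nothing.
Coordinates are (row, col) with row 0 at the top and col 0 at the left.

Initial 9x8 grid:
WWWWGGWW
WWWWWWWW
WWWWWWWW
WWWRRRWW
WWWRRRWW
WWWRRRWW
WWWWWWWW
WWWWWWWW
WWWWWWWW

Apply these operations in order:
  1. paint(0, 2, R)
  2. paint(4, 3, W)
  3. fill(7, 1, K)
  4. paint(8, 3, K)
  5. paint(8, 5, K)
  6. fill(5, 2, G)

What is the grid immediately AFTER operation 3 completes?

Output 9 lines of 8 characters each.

After op 1 paint(0,2,R):
WWRWGGWW
WWWWWWWW
WWWWWWWW
WWWRRRWW
WWWRRRWW
WWWRRRWW
WWWWWWWW
WWWWWWWW
WWWWWWWW
After op 2 paint(4,3,W):
WWRWGGWW
WWWWWWWW
WWWWWWWW
WWWRRRWW
WWWWRRWW
WWWRRRWW
WWWWWWWW
WWWWWWWW
WWWWWWWW
After op 3 fill(7,1,K) [61 cells changed]:
KKRKGGKK
KKKKKKKK
KKKKKKKK
KKKRRRKK
KKKKRRKK
KKKRRRKK
KKKKKKKK
KKKKKKKK
KKKKKKKK

Answer: KKRKGGKK
KKKKKKKK
KKKKKKKK
KKKRRRKK
KKKKRRKK
KKKRRRKK
KKKKKKKK
KKKKKKKK
KKKKKKKK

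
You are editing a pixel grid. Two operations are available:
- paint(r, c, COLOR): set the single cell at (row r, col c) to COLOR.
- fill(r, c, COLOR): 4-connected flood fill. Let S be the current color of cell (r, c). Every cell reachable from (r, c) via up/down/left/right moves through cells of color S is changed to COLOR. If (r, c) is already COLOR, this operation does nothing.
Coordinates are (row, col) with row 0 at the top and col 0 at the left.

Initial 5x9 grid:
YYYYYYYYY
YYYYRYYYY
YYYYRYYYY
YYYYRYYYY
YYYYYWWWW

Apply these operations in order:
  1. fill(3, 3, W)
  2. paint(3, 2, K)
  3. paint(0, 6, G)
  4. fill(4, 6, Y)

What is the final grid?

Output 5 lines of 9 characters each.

After op 1 fill(3,3,W) [38 cells changed]:
WWWWWWWWW
WWWWRWWWW
WWWWRWWWW
WWWWRWWWW
WWWWWWWWW
After op 2 paint(3,2,K):
WWWWWWWWW
WWWWRWWWW
WWWWRWWWW
WWKWRWWWW
WWWWWWWWW
After op 3 paint(0,6,G):
WWWWWWGWW
WWWWRWWWW
WWWWRWWWW
WWKWRWWWW
WWWWWWWWW
After op 4 fill(4,6,Y) [40 cells changed]:
YYYYYYGYY
YYYYRYYYY
YYYYRYYYY
YYKYRYYYY
YYYYYYYYY

Answer: YYYYYYGYY
YYYYRYYYY
YYYYRYYYY
YYKYRYYYY
YYYYYYYYY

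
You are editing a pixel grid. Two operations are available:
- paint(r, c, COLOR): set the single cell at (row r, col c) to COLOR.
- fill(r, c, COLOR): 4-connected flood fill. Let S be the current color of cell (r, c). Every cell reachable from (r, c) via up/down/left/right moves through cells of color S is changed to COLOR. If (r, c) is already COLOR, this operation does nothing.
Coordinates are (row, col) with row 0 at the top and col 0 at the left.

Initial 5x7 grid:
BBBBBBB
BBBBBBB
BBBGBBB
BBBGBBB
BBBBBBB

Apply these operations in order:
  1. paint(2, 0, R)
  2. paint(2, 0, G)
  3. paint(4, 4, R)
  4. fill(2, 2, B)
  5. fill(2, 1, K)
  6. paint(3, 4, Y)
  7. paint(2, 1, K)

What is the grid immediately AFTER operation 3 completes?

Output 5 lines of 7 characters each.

Answer: BBBBBBB
BBBBBBB
GBBGBBB
BBBGBBB
BBBBRBB

Derivation:
After op 1 paint(2,0,R):
BBBBBBB
BBBBBBB
RBBGBBB
BBBGBBB
BBBBBBB
After op 2 paint(2,0,G):
BBBBBBB
BBBBBBB
GBBGBBB
BBBGBBB
BBBBBBB
After op 3 paint(4,4,R):
BBBBBBB
BBBBBBB
GBBGBBB
BBBGBBB
BBBBRBB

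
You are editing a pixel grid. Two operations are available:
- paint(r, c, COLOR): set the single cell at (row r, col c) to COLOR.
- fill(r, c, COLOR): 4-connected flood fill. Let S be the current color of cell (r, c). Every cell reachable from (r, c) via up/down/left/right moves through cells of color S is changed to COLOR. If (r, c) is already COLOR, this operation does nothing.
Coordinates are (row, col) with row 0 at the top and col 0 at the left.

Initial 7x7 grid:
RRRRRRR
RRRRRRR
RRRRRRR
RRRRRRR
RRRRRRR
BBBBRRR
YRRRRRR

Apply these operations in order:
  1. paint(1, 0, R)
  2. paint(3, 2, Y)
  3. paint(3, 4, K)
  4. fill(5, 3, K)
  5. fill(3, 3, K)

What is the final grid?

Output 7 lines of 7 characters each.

Answer: KKKKKKK
KKKKKKK
KKKKKKK
KKYKKKK
KKKKKKK
KKKKKKK
YKKKKKK

Derivation:
After op 1 paint(1,0,R):
RRRRRRR
RRRRRRR
RRRRRRR
RRRRRRR
RRRRRRR
BBBBRRR
YRRRRRR
After op 2 paint(3,2,Y):
RRRRRRR
RRRRRRR
RRRRRRR
RRYRRRR
RRRRRRR
BBBBRRR
YRRRRRR
After op 3 paint(3,4,K):
RRRRRRR
RRRRRRR
RRRRRRR
RRYRKRR
RRRRRRR
BBBBRRR
YRRRRRR
After op 4 fill(5,3,K) [4 cells changed]:
RRRRRRR
RRRRRRR
RRRRRRR
RRYRKRR
RRRRRRR
KKKKRRR
YRRRRRR
After op 5 fill(3,3,K) [42 cells changed]:
KKKKKKK
KKKKKKK
KKKKKKK
KKYKKKK
KKKKKKK
KKKKKKK
YKKKKKK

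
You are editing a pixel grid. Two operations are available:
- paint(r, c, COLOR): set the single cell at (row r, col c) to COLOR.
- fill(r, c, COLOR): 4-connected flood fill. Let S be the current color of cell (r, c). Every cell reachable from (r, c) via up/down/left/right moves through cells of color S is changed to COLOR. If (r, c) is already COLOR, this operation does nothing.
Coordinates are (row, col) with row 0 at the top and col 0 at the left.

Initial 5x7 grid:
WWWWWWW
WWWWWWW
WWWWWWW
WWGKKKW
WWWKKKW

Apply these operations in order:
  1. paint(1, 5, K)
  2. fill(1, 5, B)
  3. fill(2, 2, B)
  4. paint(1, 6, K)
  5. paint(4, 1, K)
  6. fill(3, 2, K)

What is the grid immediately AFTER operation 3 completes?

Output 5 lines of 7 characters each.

Answer: BBBBBBB
BBBBBBB
BBBBBBB
BBGKKKB
BBBKKKB

Derivation:
After op 1 paint(1,5,K):
WWWWWWW
WWWWWKW
WWWWWWW
WWGKKKW
WWWKKKW
After op 2 fill(1,5,B) [1 cells changed]:
WWWWWWW
WWWWWBW
WWWWWWW
WWGKKKW
WWWKKKW
After op 3 fill(2,2,B) [27 cells changed]:
BBBBBBB
BBBBBBB
BBBBBBB
BBGKKKB
BBBKKKB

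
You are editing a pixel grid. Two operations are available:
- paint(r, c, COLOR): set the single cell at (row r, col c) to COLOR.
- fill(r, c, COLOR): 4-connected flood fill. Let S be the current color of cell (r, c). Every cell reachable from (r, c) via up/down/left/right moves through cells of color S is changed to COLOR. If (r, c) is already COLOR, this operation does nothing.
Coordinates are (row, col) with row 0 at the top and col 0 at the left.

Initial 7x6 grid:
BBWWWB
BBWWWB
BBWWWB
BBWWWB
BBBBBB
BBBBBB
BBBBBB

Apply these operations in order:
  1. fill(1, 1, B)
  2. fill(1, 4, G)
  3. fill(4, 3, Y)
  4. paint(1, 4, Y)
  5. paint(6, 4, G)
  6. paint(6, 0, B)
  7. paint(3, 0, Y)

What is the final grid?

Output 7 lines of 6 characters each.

Answer: YYGGGY
YYGGYY
YYGGGY
YYGGGY
YYYYYY
YYYYYY
BYYYGY

Derivation:
After op 1 fill(1,1,B) [0 cells changed]:
BBWWWB
BBWWWB
BBWWWB
BBWWWB
BBBBBB
BBBBBB
BBBBBB
After op 2 fill(1,4,G) [12 cells changed]:
BBGGGB
BBGGGB
BBGGGB
BBGGGB
BBBBBB
BBBBBB
BBBBBB
After op 3 fill(4,3,Y) [30 cells changed]:
YYGGGY
YYGGGY
YYGGGY
YYGGGY
YYYYYY
YYYYYY
YYYYYY
After op 4 paint(1,4,Y):
YYGGGY
YYGGYY
YYGGGY
YYGGGY
YYYYYY
YYYYYY
YYYYYY
After op 5 paint(6,4,G):
YYGGGY
YYGGYY
YYGGGY
YYGGGY
YYYYYY
YYYYYY
YYYYGY
After op 6 paint(6,0,B):
YYGGGY
YYGGYY
YYGGGY
YYGGGY
YYYYYY
YYYYYY
BYYYGY
After op 7 paint(3,0,Y):
YYGGGY
YYGGYY
YYGGGY
YYGGGY
YYYYYY
YYYYYY
BYYYGY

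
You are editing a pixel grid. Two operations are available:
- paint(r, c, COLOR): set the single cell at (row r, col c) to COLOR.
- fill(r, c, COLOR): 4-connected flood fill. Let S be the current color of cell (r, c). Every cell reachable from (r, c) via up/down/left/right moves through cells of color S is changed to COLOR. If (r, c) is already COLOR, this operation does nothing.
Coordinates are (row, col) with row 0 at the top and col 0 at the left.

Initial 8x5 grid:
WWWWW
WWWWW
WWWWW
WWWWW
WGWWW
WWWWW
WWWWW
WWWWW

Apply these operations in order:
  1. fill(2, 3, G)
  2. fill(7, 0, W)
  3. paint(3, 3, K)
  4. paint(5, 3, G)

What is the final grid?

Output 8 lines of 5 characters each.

After op 1 fill(2,3,G) [39 cells changed]:
GGGGG
GGGGG
GGGGG
GGGGG
GGGGG
GGGGG
GGGGG
GGGGG
After op 2 fill(7,0,W) [40 cells changed]:
WWWWW
WWWWW
WWWWW
WWWWW
WWWWW
WWWWW
WWWWW
WWWWW
After op 3 paint(3,3,K):
WWWWW
WWWWW
WWWWW
WWWKW
WWWWW
WWWWW
WWWWW
WWWWW
After op 4 paint(5,3,G):
WWWWW
WWWWW
WWWWW
WWWKW
WWWWW
WWWGW
WWWWW
WWWWW

Answer: WWWWW
WWWWW
WWWWW
WWWKW
WWWWW
WWWGW
WWWWW
WWWWW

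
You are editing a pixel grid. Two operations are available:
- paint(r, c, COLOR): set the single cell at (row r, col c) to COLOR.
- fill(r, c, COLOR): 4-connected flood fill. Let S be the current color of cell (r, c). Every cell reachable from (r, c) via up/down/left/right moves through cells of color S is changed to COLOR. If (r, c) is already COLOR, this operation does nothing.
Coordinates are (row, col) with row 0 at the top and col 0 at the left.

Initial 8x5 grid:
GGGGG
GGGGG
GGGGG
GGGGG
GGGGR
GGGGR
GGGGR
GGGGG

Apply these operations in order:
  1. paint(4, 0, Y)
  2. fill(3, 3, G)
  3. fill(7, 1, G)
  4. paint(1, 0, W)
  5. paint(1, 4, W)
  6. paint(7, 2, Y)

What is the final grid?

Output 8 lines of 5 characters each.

Answer: GGGGG
WGGGW
GGGGG
GGGGG
YGGGR
GGGGR
GGGGR
GGYGG

Derivation:
After op 1 paint(4,0,Y):
GGGGG
GGGGG
GGGGG
GGGGG
YGGGR
GGGGR
GGGGR
GGGGG
After op 2 fill(3,3,G) [0 cells changed]:
GGGGG
GGGGG
GGGGG
GGGGG
YGGGR
GGGGR
GGGGR
GGGGG
After op 3 fill(7,1,G) [0 cells changed]:
GGGGG
GGGGG
GGGGG
GGGGG
YGGGR
GGGGR
GGGGR
GGGGG
After op 4 paint(1,0,W):
GGGGG
WGGGG
GGGGG
GGGGG
YGGGR
GGGGR
GGGGR
GGGGG
After op 5 paint(1,4,W):
GGGGG
WGGGW
GGGGG
GGGGG
YGGGR
GGGGR
GGGGR
GGGGG
After op 6 paint(7,2,Y):
GGGGG
WGGGW
GGGGG
GGGGG
YGGGR
GGGGR
GGGGR
GGYGG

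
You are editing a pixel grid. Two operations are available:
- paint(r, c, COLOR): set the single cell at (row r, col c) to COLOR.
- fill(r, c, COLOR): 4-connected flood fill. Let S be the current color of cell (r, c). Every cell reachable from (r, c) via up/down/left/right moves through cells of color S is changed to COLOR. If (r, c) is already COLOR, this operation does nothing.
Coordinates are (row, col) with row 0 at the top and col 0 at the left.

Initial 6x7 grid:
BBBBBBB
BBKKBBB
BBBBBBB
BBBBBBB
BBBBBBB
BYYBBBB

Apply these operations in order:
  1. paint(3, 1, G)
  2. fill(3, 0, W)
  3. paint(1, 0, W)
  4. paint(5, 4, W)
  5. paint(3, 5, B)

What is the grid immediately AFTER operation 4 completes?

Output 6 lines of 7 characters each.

After op 1 paint(3,1,G):
BBBBBBB
BBKKBBB
BBBBBBB
BGBBBBB
BBBBBBB
BYYBBBB
After op 2 fill(3,0,W) [37 cells changed]:
WWWWWWW
WWKKWWW
WWWWWWW
WGWWWWW
WWWWWWW
WYYWWWW
After op 3 paint(1,0,W):
WWWWWWW
WWKKWWW
WWWWWWW
WGWWWWW
WWWWWWW
WYYWWWW
After op 4 paint(5,4,W):
WWWWWWW
WWKKWWW
WWWWWWW
WGWWWWW
WWWWWWW
WYYWWWW

Answer: WWWWWWW
WWKKWWW
WWWWWWW
WGWWWWW
WWWWWWW
WYYWWWW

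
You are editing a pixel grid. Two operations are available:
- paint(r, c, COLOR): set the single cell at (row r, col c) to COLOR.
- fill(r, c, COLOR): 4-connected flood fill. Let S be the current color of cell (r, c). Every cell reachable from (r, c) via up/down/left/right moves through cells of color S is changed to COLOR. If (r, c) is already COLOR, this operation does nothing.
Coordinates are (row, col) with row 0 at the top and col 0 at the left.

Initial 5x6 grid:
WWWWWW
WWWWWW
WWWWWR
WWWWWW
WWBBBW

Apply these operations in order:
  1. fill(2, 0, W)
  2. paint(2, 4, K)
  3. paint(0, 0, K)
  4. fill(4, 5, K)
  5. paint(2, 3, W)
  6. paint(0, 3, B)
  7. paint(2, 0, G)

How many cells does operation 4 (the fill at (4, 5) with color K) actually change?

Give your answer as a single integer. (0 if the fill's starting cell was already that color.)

Answer: 24

Derivation:
After op 1 fill(2,0,W) [0 cells changed]:
WWWWWW
WWWWWW
WWWWWR
WWWWWW
WWBBBW
After op 2 paint(2,4,K):
WWWWWW
WWWWWW
WWWWKR
WWWWWW
WWBBBW
After op 3 paint(0,0,K):
KWWWWW
WWWWWW
WWWWKR
WWWWWW
WWBBBW
After op 4 fill(4,5,K) [24 cells changed]:
KKKKKK
KKKKKK
KKKKKR
KKKKKK
KKBBBK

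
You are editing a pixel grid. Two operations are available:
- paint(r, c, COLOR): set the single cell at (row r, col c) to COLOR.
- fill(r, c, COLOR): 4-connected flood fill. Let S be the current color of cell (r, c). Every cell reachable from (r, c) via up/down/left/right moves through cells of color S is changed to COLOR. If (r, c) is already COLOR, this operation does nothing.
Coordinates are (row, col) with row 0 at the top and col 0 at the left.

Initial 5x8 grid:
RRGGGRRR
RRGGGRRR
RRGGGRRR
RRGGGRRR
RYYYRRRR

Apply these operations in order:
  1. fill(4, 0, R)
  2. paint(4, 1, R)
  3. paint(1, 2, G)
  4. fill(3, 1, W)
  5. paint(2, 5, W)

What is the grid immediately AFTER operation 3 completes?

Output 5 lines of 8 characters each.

Answer: RRGGGRRR
RRGGGRRR
RRGGGRRR
RRGGGRRR
RRYYRRRR

Derivation:
After op 1 fill(4,0,R) [0 cells changed]:
RRGGGRRR
RRGGGRRR
RRGGGRRR
RRGGGRRR
RYYYRRRR
After op 2 paint(4,1,R):
RRGGGRRR
RRGGGRRR
RRGGGRRR
RRGGGRRR
RRYYRRRR
After op 3 paint(1,2,G):
RRGGGRRR
RRGGGRRR
RRGGGRRR
RRGGGRRR
RRYYRRRR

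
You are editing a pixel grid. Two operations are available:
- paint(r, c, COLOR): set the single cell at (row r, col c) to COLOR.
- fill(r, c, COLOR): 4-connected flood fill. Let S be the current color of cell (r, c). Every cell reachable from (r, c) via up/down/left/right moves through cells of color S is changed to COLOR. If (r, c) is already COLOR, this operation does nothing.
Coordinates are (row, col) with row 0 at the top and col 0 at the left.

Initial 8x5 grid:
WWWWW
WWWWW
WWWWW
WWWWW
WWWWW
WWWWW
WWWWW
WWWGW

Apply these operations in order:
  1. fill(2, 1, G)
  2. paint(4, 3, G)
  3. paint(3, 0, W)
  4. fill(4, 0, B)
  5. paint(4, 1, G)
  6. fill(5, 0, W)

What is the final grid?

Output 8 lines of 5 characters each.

Answer: WWWWW
WWWWW
WWWWW
WWWWW
WGWWW
WWWWW
WWWWW
WWWWW

Derivation:
After op 1 fill(2,1,G) [39 cells changed]:
GGGGG
GGGGG
GGGGG
GGGGG
GGGGG
GGGGG
GGGGG
GGGGG
After op 2 paint(4,3,G):
GGGGG
GGGGG
GGGGG
GGGGG
GGGGG
GGGGG
GGGGG
GGGGG
After op 3 paint(3,0,W):
GGGGG
GGGGG
GGGGG
WGGGG
GGGGG
GGGGG
GGGGG
GGGGG
After op 4 fill(4,0,B) [39 cells changed]:
BBBBB
BBBBB
BBBBB
WBBBB
BBBBB
BBBBB
BBBBB
BBBBB
After op 5 paint(4,1,G):
BBBBB
BBBBB
BBBBB
WBBBB
BGBBB
BBBBB
BBBBB
BBBBB
After op 6 fill(5,0,W) [38 cells changed]:
WWWWW
WWWWW
WWWWW
WWWWW
WGWWW
WWWWW
WWWWW
WWWWW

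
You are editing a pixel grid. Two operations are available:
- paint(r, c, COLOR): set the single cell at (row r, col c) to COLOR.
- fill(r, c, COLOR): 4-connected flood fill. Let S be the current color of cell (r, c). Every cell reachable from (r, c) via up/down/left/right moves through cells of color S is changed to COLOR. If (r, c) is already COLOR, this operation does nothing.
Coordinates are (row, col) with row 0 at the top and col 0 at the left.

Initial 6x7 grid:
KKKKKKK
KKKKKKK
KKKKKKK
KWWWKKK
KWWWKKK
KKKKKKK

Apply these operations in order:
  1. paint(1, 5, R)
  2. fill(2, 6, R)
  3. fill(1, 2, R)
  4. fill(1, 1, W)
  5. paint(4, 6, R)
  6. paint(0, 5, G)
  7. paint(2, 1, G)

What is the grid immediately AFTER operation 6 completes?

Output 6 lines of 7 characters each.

Answer: WWWWWGW
WWWWWWW
WWWWWWW
WWWWWWW
WWWWWWR
WWWWWWW

Derivation:
After op 1 paint(1,5,R):
KKKKKKK
KKKKKRK
KKKKKKK
KWWWKKK
KWWWKKK
KKKKKKK
After op 2 fill(2,6,R) [35 cells changed]:
RRRRRRR
RRRRRRR
RRRRRRR
RWWWRRR
RWWWRRR
RRRRRRR
After op 3 fill(1,2,R) [0 cells changed]:
RRRRRRR
RRRRRRR
RRRRRRR
RWWWRRR
RWWWRRR
RRRRRRR
After op 4 fill(1,1,W) [36 cells changed]:
WWWWWWW
WWWWWWW
WWWWWWW
WWWWWWW
WWWWWWW
WWWWWWW
After op 5 paint(4,6,R):
WWWWWWW
WWWWWWW
WWWWWWW
WWWWWWW
WWWWWWR
WWWWWWW
After op 6 paint(0,5,G):
WWWWWGW
WWWWWWW
WWWWWWW
WWWWWWW
WWWWWWR
WWWWWWW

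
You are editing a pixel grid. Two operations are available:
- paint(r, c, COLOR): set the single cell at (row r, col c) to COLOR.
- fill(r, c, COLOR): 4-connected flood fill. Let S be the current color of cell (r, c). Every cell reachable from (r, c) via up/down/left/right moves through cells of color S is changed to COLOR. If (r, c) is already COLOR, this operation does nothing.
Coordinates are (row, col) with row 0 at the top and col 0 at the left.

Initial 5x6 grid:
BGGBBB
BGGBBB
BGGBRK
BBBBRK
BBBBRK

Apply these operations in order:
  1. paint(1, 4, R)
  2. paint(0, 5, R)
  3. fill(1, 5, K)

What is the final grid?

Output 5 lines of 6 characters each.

Answer: BGGBBR
BGGBRK
BGGBRK
BBBBRK
BBBBRK

Derivation:
After op 1 paint(1,4,R):
BGGBBB
BGGBRB
BGGBRK
BBBBRK
BBBBRK
After op 2 paint(0,5,R):
BGGBBR
BGGBRB
BGGBRK
BBBBRK
BBBBRK
After op 3 fill(1,5,K) [1 cells changed]:
BGGBBR
BGGBRK
BGGBRK
BBBBRK
BBBBRK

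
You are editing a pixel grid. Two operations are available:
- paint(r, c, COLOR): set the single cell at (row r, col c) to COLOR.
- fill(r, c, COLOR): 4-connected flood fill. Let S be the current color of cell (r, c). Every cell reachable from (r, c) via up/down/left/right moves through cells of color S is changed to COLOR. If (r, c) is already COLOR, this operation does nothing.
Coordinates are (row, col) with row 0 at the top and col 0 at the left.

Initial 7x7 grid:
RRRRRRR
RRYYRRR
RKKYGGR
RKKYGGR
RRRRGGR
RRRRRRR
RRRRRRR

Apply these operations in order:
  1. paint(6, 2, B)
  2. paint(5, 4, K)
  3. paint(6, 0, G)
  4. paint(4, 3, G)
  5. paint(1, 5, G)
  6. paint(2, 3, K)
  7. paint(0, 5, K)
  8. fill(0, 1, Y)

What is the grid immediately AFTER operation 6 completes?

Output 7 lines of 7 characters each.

Answer: RRRRRRR
RRYYRGR
RKKKGGR
RKKYGGR
RRRGGGR
RRRRKRR
GRBRRRR

Derivation:
After op 1 paint(6,2,B):
RRRRRRR
RRYYRRR
RKKYGGR
RKKYGGR
RRRRGGR
RRRRRRR
RRBRRRR
After op 2 paint(5,4,K):
RRRRRRR
RRYYRRR
RKKYGGR
RKKYGGR
RRRRGGR
RRRRKRR
RRBRRRR
After op 3 paint(6,0,G):
RRRRRRR
RRYYRRR
RKKYGGR
RKKYGGR
RRRRGGR
RRRRKRR
GRBRRRR
After op 4 paint(4,3,G):
RRRRRRR
RRYYRRR
RKKYGGR
RKKYGGR
RRRGGGR
RRRRKRR
GRBRRRR
After op 5 paint(1,5,G):
RRRRRRR
RRYYRGR
RKKYGGR
RKKYGGR
RRRGGGR
RRRRKRR
GRBRRRR
After op 6 paint(2,3,K):
RRRRRRR
RRYYRGR
RKKKGGR
RKKYGGR
RRRGGGR
RRRRKRR
GRBRRRR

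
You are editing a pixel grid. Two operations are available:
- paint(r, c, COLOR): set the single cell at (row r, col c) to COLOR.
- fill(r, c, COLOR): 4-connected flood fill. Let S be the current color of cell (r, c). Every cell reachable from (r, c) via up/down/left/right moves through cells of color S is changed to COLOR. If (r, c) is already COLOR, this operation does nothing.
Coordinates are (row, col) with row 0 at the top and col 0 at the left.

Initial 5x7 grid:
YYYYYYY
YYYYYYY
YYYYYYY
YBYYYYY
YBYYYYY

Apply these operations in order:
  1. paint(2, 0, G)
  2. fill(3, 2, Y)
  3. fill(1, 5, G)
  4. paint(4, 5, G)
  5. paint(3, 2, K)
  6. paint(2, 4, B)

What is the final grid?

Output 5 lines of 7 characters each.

Answer: GGGGGGG
GGGGGGG
GGGGBGG
YBKGGGG
YBGGGGG

Derivation:
After op 1 paint(2,0,G):
YYYYYYY
YYYYYYY
GYYYYYY
YBYYYYY
YBYYYYY
After op 2 fill(3,2,Y) [0 cells changed]:
YYYYYYY
YYYYYYY
GYYYYYY
YBYYYYY
YBYYYYY
After op 3 fill(1,5,G) [30 cells changed]:
GGGGGGG
GGGGGGG
GGGGGGG
YBGGGGG
YBGGGGG
After op 4 paint(4,5,G):
GGGGGGG
GGGGGGG
GGGGGGG
YBGGGGG
YBGGGGG
After op 5 paint(3,2,K):
GGGGGGG
GGGGGGG
GGGGGGG
YBKGGGG
YBGGGGG
After op 6 paint(2,4,B):
GGGGGGG
GGGGGGG
GGGGBGG
YBKGGGG
YBGGGGG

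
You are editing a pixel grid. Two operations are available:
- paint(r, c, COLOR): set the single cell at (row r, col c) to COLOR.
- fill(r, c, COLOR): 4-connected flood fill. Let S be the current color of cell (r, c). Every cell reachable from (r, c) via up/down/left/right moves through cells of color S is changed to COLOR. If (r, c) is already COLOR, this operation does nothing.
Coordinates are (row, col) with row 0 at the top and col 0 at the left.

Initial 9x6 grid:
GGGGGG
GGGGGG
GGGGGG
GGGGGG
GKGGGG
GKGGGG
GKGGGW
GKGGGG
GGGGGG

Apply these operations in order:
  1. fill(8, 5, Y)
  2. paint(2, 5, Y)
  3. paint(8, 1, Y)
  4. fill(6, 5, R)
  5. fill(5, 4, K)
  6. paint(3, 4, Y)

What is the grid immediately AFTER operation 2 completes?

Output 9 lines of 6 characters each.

Answer: YYYYYY
YYYYYY
YYYYYY
YYYYYY
YKYYYY
YKYYYY
YKYYYW
YKYYYY
YYYYYY

Derivation:
After op 1 fill(8,5,Y) [49 cells changed]:
YYYYYY
YYYYYY
YYYYYY
YYYYYY
YKYYYY
YKYYYY
YKYYYW
YKYYYY
YYYYYY
After op 2 paint(2,5,Y):
YYYYYY
YYYYYY
YYYYYY
YYYYYY
YKYYYY
YKYYYY
YKYYYW
YKYYYY
YYYYYY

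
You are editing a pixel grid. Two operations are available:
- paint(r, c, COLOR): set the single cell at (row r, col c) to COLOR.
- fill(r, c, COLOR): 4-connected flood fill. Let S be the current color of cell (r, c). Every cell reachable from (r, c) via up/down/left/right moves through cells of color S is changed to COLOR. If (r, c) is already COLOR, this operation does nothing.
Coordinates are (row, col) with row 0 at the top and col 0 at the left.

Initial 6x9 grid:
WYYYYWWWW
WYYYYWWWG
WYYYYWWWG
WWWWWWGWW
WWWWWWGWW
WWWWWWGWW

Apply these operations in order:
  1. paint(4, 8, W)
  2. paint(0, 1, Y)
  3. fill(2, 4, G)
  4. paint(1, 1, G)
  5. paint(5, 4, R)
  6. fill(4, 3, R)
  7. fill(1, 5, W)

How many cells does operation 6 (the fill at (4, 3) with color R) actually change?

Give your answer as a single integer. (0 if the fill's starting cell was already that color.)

After op 1 paint(4,8,W):
WYYYYWWWW
WYYYYWWWG
WYYYYWWWG
WWWWWWGWW
WWWWWWGWW
WWWWWWGWW
After op 2 paint(0,1,Y):
WYYYYWWWW
WYYYYWWWG
WYYYYWWWG
WWWWWWGWW
WWWWWWGWW
WWWWWWGWW
After op 3 fill(2,4,G) [12 cells changed]:
WGGGGWWWW
WGGGGWWWG
WGGGGWWWG
WWWWWWGWW
WWWWWWGWW
WWWWWWGWW
After op 4 paint(1,1,G):
WGGGGWWWW
WGGGGWWWG
WGGGGWWWG
WWWWWWGWW
WWWWWWGWW
WWWWWWGWW
After op 5 paint(5,4,R):
WGGGGWWWW
WGGGGWWWG
WGGGGWWWG
WWWWWWGWW
WWWWWWGWW
WWWWRWGWW
After op 6 fill(4,3,R) [36 cells changed]:
RGGGGRRRR
RGGGGRRRG
RGGGGRRRG
RRRRRRGRR
RRRRRRGRR
RRRRRRGRR

Answer: 36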